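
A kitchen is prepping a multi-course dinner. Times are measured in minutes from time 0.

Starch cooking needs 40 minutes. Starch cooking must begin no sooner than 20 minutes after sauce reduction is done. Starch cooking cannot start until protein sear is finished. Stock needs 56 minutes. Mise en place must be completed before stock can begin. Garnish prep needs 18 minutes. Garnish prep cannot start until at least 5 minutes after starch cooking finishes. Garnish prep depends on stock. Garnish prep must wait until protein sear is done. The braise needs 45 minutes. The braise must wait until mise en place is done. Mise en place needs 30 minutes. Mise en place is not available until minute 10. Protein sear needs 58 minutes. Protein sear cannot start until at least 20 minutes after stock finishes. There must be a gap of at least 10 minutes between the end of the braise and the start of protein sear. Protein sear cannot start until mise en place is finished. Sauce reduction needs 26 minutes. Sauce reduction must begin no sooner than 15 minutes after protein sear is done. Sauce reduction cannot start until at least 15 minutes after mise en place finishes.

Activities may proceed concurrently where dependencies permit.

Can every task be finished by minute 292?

No

After its own release at minute 10, mise en place can start at minute 10 and finishes at minute 40.
The braise waits on mise en place (finishes minute 40), so it starts at minute 40 and finishes at 40 + 45 = minute 85.
Stock waits on mise en place (finishes minute 40), so it starts at minute 40 and finishes at 40 + 56 = minute 96.
Protein sear has to wait for stock (finishes minute 96, plus 20-minute gap → minute 116); the braise (finishes minute 85, plus 10-minute gap → minute 95); mise en place (finishes minute 40). The latest of these is minute 116, so protein sear runs minute 116 to 116 + 58 = minute 174.
For sauce reduction: protein sear (finishes minute 174, plus 15-minute gap → minute 189); mise en place (finishes minute 40, plus 15-minute gap → minute 55). Taking the maximum gives a start of minute 189, and it finishes at 189 + 26 = minute 215.
Starch cooking cannot start until sauce reduction (finishes minute 215, plus 20-minute gap → minute 235); protein sear (finishes minute 174). The controlling bound is minute 235, so starch cooking finishes at 235 + 40 = minute 275.
Garnish prep cannot start until starch cooking (finishes minute 275, plus 5-minute gap → minute 280); stock (finishes minute 96); protein sear (finishes minute 174). The controlling bound is minute 280, so garnish prep finishes at 280 + 18 = minute 298.
The earliest everything can be done is minute 298, which is after the deadline of 292, so it is not possible.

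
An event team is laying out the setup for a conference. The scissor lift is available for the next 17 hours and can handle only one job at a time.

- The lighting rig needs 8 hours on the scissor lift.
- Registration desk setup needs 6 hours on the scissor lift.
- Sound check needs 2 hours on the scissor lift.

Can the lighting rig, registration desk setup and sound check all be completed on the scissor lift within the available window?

Yes

Running back to back, the jobs need 8 + 6 + 2 = 16 hours on the scissor lift.
Since 16 ≤ 17, they fit within the window.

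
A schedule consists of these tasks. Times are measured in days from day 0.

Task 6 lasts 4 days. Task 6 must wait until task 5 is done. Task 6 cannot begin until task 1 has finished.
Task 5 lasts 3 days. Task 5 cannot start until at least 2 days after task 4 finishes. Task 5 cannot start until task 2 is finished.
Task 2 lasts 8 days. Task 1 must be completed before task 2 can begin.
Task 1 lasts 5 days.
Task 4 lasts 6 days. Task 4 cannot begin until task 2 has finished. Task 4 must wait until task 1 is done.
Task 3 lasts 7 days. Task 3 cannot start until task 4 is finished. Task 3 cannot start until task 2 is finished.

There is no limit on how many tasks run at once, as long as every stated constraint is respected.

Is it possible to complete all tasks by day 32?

Yes

Task 1 can start immediately at day 0; it finishes at day 5.
Task 2 cannot begin until task 1 (finishes day 5). It runs from day 5 to 5 + 8 = day 13.
Task 4 has to wait for task 2 (finishes day 13); task 1 (finishes day 5). The latest of these is day 13, so task 4 runs day 13 to 13 + 6 = day 19.
Task 5 cannot start until task 4 (finishes day 19, plus 2-day gap → day 21); task 2 (finishes day 13). The controlling bound is day 21, so task 5 finishes at 21 + 3 = day 24.
Task 6 has to wait for task 5 (finishes day 24); task 1 (finishes day 5). The latest of these is day 24, so task 6 runs day 24 to 24 + 4 = day 28.
For task 3: task 4 (finishes day 19); task 2 (finishes day 13). Taking the maximum gives a start of day 19, and it finishes at 19 + 7 = day 26.
Every task is finished by day 28, which is no later than the deadline of 32, so the schedule is feasible.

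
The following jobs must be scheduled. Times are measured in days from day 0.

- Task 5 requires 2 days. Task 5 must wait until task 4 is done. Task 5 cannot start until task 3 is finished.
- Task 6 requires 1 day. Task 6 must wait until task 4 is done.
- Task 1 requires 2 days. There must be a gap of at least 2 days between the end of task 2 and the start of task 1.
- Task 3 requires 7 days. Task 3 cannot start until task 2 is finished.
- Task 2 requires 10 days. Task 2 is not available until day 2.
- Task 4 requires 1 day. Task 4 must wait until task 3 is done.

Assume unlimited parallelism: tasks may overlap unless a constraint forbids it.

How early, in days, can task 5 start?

20

After its own release at day 2, task 2 can start at day 2 and finishes at day 12.
Task 3 cannot begin until task 2 (finishes day 12). It runs from day 12 to 12 + 7 = day 19.
Task 4 cannot begin until task 3 (finishes day 19). It runs from day 19 to 19 + 1 = day 20.
Task 5 waits on task 4 (finishes day 20); task 3 (finishes day 19). The latest of these is day 20, which is the earliest task 5 can start.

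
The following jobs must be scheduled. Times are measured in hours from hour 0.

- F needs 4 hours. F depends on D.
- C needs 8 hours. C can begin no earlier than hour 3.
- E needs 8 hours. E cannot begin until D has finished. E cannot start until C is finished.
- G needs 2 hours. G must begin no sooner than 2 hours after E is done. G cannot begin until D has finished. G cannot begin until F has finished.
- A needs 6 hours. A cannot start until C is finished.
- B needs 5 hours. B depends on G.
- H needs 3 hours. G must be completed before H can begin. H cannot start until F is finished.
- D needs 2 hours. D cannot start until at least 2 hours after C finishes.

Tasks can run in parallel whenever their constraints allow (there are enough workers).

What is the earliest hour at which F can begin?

After its own release at hour 3, C can start at hour 3 and finishes at hour 11.
After C (finishes hour 11, plus 2-hour gap → hour 13), D can start at hour 13 and finishes at hour 15.
F waits on D (finishes hour 15), so the earliest it can start is hour 15.

15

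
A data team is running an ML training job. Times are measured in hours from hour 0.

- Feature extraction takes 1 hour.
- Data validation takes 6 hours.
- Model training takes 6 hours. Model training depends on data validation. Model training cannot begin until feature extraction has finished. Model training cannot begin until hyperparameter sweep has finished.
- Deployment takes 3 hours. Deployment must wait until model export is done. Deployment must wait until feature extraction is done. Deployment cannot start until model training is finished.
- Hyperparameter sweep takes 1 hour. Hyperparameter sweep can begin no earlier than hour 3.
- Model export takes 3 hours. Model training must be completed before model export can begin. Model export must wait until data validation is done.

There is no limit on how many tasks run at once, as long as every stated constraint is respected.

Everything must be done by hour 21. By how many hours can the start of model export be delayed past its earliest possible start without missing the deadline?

3

Hyperparameter sweep waits on its own release at hour 3, so it starts at hour 3 and finishes at 3 + 1 = hour 4.
Nothing blocks feature extraction, so it runs from hour 0 to hour 1.
Data validation has no prerequisites, so it starts at hour 0 and finishes at hour 6.
Model training has to wait for data validation (finishes hour 6); feature extraction (finishes hour 1); hyperparameter sweep (finishes hour 4). The latest of these is hour 6, so model training runs hour 6 to 6 + 6 = hour 12.
For model export: model training (finishes hour 12); data validation (finishes hour 6). Taking the maximum gives a start of hour 12, and it finishes at 12 + 3 = hour 15.

Working backward from the deadline:
Nothing follows deployment; the deadline of hour 21 is its only limit. It must start by 21 − 3 = hour 18.
Model export feeds into deployment (must start by hour 18); so model export must finish by hour 18 and therefore start by hour 15.
So model export can start as early as hour 12 and as late as hour 15, giving 15 − 12 = 3 hours of slack.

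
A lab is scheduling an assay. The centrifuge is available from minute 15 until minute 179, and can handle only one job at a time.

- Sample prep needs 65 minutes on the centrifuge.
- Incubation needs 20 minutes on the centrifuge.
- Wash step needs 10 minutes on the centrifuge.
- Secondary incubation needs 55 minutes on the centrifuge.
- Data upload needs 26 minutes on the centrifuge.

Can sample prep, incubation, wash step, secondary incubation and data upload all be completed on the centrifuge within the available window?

No

The centrifuge window is 179 − 15 = 164 minutes.
Running back to back, the jobs need 65 + 20 + 10 + 55 + 26 = 176 minutes on the centrifuge.
Since 176 > 164, they cannot all fit.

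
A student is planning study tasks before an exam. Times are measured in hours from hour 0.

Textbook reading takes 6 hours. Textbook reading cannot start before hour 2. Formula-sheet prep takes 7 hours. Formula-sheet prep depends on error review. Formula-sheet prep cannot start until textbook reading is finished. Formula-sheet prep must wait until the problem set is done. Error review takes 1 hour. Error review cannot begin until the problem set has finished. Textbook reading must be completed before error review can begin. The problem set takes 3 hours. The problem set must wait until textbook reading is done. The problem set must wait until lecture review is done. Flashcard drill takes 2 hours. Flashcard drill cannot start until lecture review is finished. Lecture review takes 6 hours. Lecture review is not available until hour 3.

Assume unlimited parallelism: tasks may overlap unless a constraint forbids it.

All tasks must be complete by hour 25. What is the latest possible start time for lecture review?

Nothing follows formula-sheet prep; the deadline of hour 25 is its only limit. It must start by 25 − 7 = hour 18.
Error review has to be done before formula-sheet prep (must start by hour 18). That means finishing by hour 18, i.e. starting by 18 − 1 = hour 17.
The problem set feeds error review (must start by hour 17); formula-sheet prep (must start by hour 18). Taking the minimum, the problem set must finish by hour 17 and start by 17 − 3 = hour 14.
Flashcard drill must finish by hour 25; it takes 2 hours, so it must start by 25 − 2 = hour 23.
Lecture review has several dependents: the problem set (must start by hour 14); flashcard drill (must start by hour 23). The earliest of those limits is hour 14, so lecture review must start by 14 − 6 = hour 8.

8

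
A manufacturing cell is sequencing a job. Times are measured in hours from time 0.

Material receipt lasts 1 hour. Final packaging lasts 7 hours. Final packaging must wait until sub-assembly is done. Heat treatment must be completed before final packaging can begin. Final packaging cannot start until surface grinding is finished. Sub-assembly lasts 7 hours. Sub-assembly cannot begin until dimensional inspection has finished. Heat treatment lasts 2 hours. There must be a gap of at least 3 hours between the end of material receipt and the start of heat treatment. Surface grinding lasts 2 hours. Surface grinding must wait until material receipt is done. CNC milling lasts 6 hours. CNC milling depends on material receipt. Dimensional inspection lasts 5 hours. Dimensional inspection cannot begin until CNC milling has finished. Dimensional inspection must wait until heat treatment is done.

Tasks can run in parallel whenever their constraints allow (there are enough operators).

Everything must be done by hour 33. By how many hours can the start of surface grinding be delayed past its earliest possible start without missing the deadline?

23

Material receipt can start immediately at hour 0; it finishes at hour 1.
Surface grinding waits on material receipt (finishes hour 1), so it starts at hour 1 and finishes at 1 + 2 = hour 3.

Working backward from the deadline:
Final packaging must finish by hour 33; it takes 7 hours, so it must start by 33 − 7 = hour 26.
Since final packaging (must start by hour 26) depends on it, surface grinding must finish by hour 26. Backing off its 2-hour duration gives a latest start of hour 24.
So surface grinding can start as early as hour 1 and as late as hour 24, giving 24 − 1 = 23 hours of slack.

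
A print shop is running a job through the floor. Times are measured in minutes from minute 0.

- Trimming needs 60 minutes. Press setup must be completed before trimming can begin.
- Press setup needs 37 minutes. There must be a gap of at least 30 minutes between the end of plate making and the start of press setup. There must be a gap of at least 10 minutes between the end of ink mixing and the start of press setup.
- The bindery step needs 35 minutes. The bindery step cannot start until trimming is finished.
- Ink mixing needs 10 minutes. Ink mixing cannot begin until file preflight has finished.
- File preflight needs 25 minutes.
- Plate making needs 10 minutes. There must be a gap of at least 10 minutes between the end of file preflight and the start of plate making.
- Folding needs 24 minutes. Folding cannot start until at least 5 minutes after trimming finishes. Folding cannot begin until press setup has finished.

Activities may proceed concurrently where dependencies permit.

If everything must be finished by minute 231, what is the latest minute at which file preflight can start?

Folding must finish by minute 231; it takes 24 minutes, so it must start by 231 − 24 = minute 207.
The bindery step must finish by minute 231; it takes 35 minutes, so it must start by 231 − 35 = minute 196.
For trimming: folding (must start by minute 207, minus 5-minute gap → minute 202); the bindery step (must start by minute 196). The most restrictive is minute 196; with a 60-minute duration, trimming must start by minute 136.
Press setup must finish in time for trimming (must start by minute 136); folding (must start by minute 207). The tightest is minute 136, so press setup must start by 136 − 37 = minute 99.
Plate making has to be done before press setup (must start by minute 99, minus 30-minute gap → minute 69). That means finishing by minute 69, i.e. starting by 69 − 10 = minute 59.
Since press setup (must start by minute 99, minus 10-minute gap → minute 89) depends on it, ink mixing must finish by minute 89. Backing off its 10-minute duration gives a latest start of minute 79.
File preflight must finish in time for plate making (must start by minute 59, minus 10-minute gap → minute 49); ink mixing (must start by minute 79). The tightest is minute 49, so file preflight must start by 49 − 25 = minute 24.

24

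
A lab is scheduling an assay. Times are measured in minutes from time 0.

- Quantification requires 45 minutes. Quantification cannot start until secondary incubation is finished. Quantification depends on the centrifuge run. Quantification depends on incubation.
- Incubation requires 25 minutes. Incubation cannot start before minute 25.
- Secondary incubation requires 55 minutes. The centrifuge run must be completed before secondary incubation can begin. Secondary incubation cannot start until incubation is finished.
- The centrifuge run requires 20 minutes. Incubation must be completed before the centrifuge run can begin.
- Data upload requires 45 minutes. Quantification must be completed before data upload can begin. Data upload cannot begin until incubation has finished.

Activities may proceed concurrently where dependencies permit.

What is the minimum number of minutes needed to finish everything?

Incubation cannot begin until its own release at minute 25. It runs from minute 25 to 25 + 25 = minute 50.
The centrifuge run cannot begin until incubation (finishes minute 50). It runs from minute 50 to 50 + 20 = minute 70.
Secondary incubation needs all of the centrifuge run (finishes minute 70); incubation (finishes minute 50). That puts its earliest start at minute 70; it finishes at 70 + 55 = minute 125.
Quantification needs all of secondary incubation (finishes minute 125); the centrifuge run (finishes minute 70); incubation (finishes minute 50). That puts its earliest start at minute 125; it finishes at 125 + 45 = minute 170.
Data upload needs all of quantification (finishes minute 170); incubation (finishes minute 50). That puts its earliest start at minute 170; it finishes at 170 + 45 = minute 215.
All tasks are finished once the last one completes. Finish times: Incubation at 50, The centrifuge run at 70, Secondary incubation at 125, Quantification at 170, Data upload at 215. The latest is minute 215.

215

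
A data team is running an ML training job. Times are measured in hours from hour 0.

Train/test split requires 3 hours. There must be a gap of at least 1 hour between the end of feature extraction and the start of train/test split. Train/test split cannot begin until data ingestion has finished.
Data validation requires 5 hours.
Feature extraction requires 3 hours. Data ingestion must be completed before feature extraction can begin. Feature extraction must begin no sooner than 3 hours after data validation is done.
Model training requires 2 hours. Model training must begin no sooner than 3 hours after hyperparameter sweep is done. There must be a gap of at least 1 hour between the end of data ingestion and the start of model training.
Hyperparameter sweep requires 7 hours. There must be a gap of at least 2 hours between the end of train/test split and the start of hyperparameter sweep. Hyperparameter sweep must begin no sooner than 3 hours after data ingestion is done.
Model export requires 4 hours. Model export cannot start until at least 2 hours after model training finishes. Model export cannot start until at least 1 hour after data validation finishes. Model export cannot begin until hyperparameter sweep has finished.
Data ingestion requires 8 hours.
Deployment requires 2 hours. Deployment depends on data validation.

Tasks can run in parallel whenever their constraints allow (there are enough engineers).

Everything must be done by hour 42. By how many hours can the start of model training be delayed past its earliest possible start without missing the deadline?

Nothing blocks data validation, so it runs from hour 0 to hour 5.
Data ingestion can start immediately at hour 0; it finishes at hour 8.
Feature extraction cannot start until data ingestion (finishes hour 8); data validation (finishes hour 5, plus 3-hour gap → hour 8). The controlling bound is hour 8, so feature extraction finishes at 8 + 3 = hour 11.
Train/test split cannot start until feature extraction (finishes hour 11, plus 1-hour gap → hour 12); data ingestion (finishes hour 8). The controlling bound is hour 12, so train/test split finishes at 12 + 3 = hour 15.
Hyperparameter sweep has to wait for train/test split (finishes hour 15, plus 2-hour gap → hour 17); data ingestion (finishes hour 8, plus 3-hour gap → hour 11). The latest of these is hour 17, so hyperparameter sweep runs hour 17 to 17 + 7 = hour 24.
Model training needs all of hyperparameter sweep (finishes hour 24, plus 3-hour gap → hour 27); data ingestion (finishes hour 8, plus 1-hour gap → hour 9). That puts its earliest start at hour 27; it finishes at 27 + 2 = hour 29.

Working backward from the deadline:
Model export has no dependents, so it just needs to finish by hour 42. Starting by 42 − 4 = hour 38 achieves that.
Model training has to be done before model export (must start by hour 38, minus 2-hour gap → hour 36). That means finishing by hour 36, i.e. starting by 36 − 2 = hour 34.
So model training can start as early as hour 27 and as late as hour 34, giving 34 − 27 = 7 hours of slack.

7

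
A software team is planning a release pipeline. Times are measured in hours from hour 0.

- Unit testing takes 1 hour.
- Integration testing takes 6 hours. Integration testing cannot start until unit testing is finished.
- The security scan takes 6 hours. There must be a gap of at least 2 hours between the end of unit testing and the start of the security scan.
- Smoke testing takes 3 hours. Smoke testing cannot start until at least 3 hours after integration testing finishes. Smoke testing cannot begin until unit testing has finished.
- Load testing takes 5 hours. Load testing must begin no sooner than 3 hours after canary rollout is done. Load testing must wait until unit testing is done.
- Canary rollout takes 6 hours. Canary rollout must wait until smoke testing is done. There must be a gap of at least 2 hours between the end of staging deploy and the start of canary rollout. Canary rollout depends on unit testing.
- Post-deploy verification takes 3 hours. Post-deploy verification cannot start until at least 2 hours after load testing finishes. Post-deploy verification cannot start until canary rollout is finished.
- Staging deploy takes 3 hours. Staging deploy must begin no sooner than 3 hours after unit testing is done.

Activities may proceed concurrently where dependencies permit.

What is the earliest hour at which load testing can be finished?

27

Nothing blocks unit testing, so it runs from hour 0 to hour 1.
Staging deploy waits on unit testing (finishes hour 1, plus 3-hour gap → hour 4), so it starts at hour 4 and finishes at 4 + 3 = hour 7.
Integration testing cannot begin until unit testing (finishes hour 1). It runs from hour 1 to 1 + 6 = hour 7.
For smoke testing: integration testing (finishes hour 7, plus 3-hour gap → hour 10); unit testing (finishes hour 1). Taking the maximum gives a start of hour 10, and it finishes at 10 + 3 = hour 13.
For canary rollout: smoke testing (finishes hour 13); staging deploy (finishes hour 7, plus 2-hour gap → hour 9); unit testing (finishes hour 1). Taking the maximum gives a start of hour 13, and it finishes at 13 + 6 = hour 19.
Load testing has to wait for canary rollout (finishes hour 19, plus 3-hour gap → hour 22); unit testing (finishes hour 1). The latest of these is hour 22, so load testing runs hour 22 to 22 + 5 = hour 27.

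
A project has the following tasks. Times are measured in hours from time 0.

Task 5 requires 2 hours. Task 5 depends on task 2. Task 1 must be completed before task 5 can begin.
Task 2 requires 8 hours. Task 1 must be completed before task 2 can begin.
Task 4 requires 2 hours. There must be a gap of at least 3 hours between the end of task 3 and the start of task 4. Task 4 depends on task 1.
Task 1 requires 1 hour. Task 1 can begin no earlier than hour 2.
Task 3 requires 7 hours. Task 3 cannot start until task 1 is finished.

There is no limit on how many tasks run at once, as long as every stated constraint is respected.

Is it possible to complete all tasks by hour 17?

After its own release at hour 2, task 1 can start at hour 2 and finishes at hour 3.
After task 1 (finishes hour 3), task 3 can start at hour 3 and finishes at hour 10.
Task 4 needs all of task 3 (finishes hour 10, plus 3-hour gap → hour 13); task 1 (finishes hour 3). That puts its earliest start at hour 13; it finishes at 13 + 2 = hour 15.
Task 2 cannot begin until task 1 (finishes hour 3). It runs from hour 3 to 3 + 8 = hour 11.
Task 5 has to wait for task 2 (finishes hour 11); task 1 (finishes hour 3). The latest of these is hour 11, so task 5 runs hour 11 to 11 + 2 = hour 13.
Every task is finished by hour 15, which is no later than the deadline of 17, so the schedule is feasible.

Yes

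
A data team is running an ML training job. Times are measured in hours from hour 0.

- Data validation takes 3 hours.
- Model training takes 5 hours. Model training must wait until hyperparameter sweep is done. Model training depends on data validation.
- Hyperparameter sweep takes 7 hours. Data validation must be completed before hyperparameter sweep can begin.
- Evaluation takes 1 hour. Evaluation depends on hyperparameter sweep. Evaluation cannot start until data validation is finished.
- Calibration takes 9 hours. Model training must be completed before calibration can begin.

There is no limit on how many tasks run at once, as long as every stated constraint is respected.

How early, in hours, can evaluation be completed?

Data validation can start immediately at hour 0; it finishes at hour 3.
After data validation (finishes hour 3), hyperparameter sweep can start at hour 3 and finishes at hour 10.
Evaluation cannot start until hyperparameter sweep (finishes hour 10); data validation (finishes hour 3). The controlling bound is hour 10, so evaluation finishes at 10 + 1 = hour 11.

11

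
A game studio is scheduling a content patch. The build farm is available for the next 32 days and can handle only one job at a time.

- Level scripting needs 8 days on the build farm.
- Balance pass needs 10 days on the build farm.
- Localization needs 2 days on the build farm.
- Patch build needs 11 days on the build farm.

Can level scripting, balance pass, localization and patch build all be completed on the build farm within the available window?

Running back to back, the jobs need 8 + 10 + 2 + 11 = 31 days on the build farm.
Since 31 ≤ 32, they fit within the window.

Yes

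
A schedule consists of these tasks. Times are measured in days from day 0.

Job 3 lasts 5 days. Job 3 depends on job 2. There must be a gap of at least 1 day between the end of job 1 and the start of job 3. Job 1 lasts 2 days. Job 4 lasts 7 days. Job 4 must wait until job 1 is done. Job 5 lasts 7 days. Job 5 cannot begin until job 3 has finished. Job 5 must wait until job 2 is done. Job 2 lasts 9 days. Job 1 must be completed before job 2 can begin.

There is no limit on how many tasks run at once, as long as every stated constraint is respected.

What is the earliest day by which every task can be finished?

23

Nothing blocks job 1, so it runs from day 0 to day 2.
After job 1 (finishes day 2), job 4 can start at day 2 and finishes at day 9.
Job 2 waits on job 1 (finishes day 2), so it starts at day 2 and finishes at 2 + 9 = day 11.
For job 3: job 2 (finishes day 11); job 1 (finishes day 2, plus 1-day gap → day 3). Taking the maximum gives a start of day 11, and it finishes at 11 + 5 = day 16.
Job 5 cannot start until job 3 (finishes day 16); job 2 (finishes day 11). The controlling bound is day 16, so job 5 finishes at 16 + 7 = day 23.
All tasks are finished once the last one completes. Finish times: Job 1 at 2, Job 2 at 11, Job 3 at 16, Job 4 at 9, Job 5 at 23. The latest is day 23.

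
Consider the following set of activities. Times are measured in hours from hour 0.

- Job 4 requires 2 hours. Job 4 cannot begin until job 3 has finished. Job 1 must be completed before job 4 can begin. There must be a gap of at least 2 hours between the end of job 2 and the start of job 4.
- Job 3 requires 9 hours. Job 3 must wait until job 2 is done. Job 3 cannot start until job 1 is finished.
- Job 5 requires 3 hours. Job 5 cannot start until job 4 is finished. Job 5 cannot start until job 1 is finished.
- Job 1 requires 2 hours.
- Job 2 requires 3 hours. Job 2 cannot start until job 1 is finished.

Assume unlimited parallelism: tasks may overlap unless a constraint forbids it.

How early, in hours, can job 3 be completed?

Nothing blocks job 1, so it runs from hour 0 to hour 2.
Job 2 waits on job 1 (finishes hour 2), so it starts at hour 2 and finishes at 2 + 3 = hour 5.
Job 3 has to wait for job 2 (finishes hour 5); job 1 (finishes hour 2). The latest of these is hour 5, so job 3 runs hour 5 to 5 + 9 = hour 14.

14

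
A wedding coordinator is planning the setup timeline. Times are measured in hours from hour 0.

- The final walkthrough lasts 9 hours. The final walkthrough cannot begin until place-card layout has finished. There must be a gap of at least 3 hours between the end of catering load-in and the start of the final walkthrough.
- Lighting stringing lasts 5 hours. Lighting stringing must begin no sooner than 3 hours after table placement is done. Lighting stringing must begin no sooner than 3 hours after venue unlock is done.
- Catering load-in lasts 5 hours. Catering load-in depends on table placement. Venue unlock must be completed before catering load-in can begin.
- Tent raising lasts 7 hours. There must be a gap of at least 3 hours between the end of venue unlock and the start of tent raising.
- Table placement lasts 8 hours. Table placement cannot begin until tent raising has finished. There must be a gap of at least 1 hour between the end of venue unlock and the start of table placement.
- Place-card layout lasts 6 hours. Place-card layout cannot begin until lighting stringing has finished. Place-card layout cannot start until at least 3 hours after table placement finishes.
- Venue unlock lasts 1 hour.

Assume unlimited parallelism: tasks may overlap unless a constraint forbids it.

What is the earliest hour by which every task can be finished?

Venue unlock has no prerequisites, so it starts at hour 0 and finishes at hour 1.
Tent raising waits on venue unlock (finishes hour 1, plus 3-hour gap → hour 4), so it starts at hour 4 and finishes at 4 + 7 = hour 11.
Table placement needs all of tent raising (finishes hour 11); venue unlock (finishes hour 1, plus 1-hour gap → hour 2). That puts its earliest start at hour 11; it finishes at 11 + 8 = hour 19.
Catering load-in needs all of table placement (finishes hour 19); venue unlock (finishes hour 1). That puts its earliest start at hour 19; it finishes at 19 + 5 = hour 24.
Lighting stringing has to wait for table placement (finishes hour 19, plus 3-hour gap → hour 22); venue unlock (finishes hour 1, plus 3-hour gap → hour 4). The latest of these is hour 22, so lighting stringing runs hour 22 to 22 + 5 = hour 27.
Place-card layout cannot start until lighting stringing (finishes hour 27); table placement (finishes hour 19, plus 3-hour gap → hour 22). The controlling bound is hour 27, so place-card layout finishes at 27 + 6 = hour 33.
The final walkthrough cannot start until place-card layout (finishes hour 33); catering load-in (finishes hour 24, plus 3-hour gap → hour 27). The controlling bound is hour 33, so the final walkthrough finishes at 33 + 9 = hour 42.
All tasks are finished once the last one completes. Finish times: Venue unlock at 1, Tent raising at 11, Table placement at 19, Lighting stringing at 27, Catering load-in at 24, Place-card layout at 33, The final walkthrough at 42. The latest is hour 42.

42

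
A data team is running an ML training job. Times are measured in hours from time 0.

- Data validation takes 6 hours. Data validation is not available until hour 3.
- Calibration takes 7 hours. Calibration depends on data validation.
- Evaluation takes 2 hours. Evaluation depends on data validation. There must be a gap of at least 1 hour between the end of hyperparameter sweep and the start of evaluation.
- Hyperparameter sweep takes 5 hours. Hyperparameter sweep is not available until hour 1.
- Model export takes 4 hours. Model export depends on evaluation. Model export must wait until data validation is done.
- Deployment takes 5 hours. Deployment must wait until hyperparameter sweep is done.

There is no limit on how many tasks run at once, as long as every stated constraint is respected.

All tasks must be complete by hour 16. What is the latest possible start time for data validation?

Nothing follows model export; the deadline of hour 16 is its only limit. It must start by 16 − 4 = hour 12.
Evaluation feeds into model export (must start by hour 12); so evaluation must finish by hour 12 and therefore start by hour 10.
Nothing follows calibration; the deadline of hour 16 is its only limit. It must start by 16 − 7 = hour 9.
Data validation has several dependents: evaluation (must start by hour 10); calibration (must start by hour 9); model export (must start by hour 12). The earliest of those limits is hour 9, so data validation must start by 9 − 6 = hour 3.

3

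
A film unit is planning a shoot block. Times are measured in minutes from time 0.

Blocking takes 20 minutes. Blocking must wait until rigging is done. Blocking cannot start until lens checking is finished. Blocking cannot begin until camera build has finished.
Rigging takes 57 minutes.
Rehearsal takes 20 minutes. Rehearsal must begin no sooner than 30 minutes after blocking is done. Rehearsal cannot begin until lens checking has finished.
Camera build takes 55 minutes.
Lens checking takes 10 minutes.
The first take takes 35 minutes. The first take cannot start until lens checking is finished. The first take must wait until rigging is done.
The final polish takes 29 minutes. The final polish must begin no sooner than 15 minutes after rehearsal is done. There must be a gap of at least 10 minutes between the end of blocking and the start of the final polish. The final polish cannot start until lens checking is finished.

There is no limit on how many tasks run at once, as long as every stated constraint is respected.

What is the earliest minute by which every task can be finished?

171

Lens checking has no prerequisites, so it starts at minute 0 and finishes at minute 10.
Nothing blocks camera build, so it runs from minute 0 to minute 55.
Rigging has no prerequisites, so it starts at minute 0 and finishes at minute 57.
The first take has to wait for lens checking (finishes minute 10); rigging (finishes minute 57). The latest of these is minute 57, so the first take runs minute 57 to 57 + 35 = minute 92.
For blocking: rigging (finishes minute 57); lens checking (finishes minute 10); camera build (finishes minute 55). Taking the maximum gives a start of minute 57, and it finishes at 57 + 20 = minute 77.
Rehearsal cannot start until blocking (finishes minute 77, plus 30-minute gap → minute 107); lens checking (finishes minute 10). The controlling bound is minute 107, so rehearsal finishes at 107 + 20 = minute 127.
The final polish has to wait for rehearsal (finishes minute 127, plus 15-minute gap → minute 142); blocking (finishes minute 77, plus 10-minute gap → minute 87); lens checking (finishes minute 10). The latest of these is minute 142, so the final polish runs minute 142 to 142 + 29 = minute 171.
All tasks are finished once the last one completes. Finish times: Rigging at 57, Camera build at 55, Lens checking at 10, Blocking at 77, Rehearsal at 127, The final polish at 171, The first take at 92. The latest is minute 171.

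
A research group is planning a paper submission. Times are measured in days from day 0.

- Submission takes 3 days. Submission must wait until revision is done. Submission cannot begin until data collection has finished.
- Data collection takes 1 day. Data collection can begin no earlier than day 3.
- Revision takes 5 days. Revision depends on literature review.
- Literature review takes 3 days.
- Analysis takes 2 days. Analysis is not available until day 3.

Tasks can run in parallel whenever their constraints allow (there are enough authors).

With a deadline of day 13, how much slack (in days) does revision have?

2

Literature review can start immediately at day 0; it finishes at day 3.
Revision waits on literature review (finishes day 3), so it starts at day 3 and finishes at 3 + 5 = day 8.

Working backward from the deadline:
Submission has no dependents, so it just needs to finish by day 13. Starting by 13 − 3 = day 10 achieves that.
Since submission (must start by day 10) depends on it, revision must finish by day 10. Backing off its 5-day duration gives a latest start of day 5.
So revision can start as early as day 3 and as late as day 5, giving 5 − 3 = 2 days of slack.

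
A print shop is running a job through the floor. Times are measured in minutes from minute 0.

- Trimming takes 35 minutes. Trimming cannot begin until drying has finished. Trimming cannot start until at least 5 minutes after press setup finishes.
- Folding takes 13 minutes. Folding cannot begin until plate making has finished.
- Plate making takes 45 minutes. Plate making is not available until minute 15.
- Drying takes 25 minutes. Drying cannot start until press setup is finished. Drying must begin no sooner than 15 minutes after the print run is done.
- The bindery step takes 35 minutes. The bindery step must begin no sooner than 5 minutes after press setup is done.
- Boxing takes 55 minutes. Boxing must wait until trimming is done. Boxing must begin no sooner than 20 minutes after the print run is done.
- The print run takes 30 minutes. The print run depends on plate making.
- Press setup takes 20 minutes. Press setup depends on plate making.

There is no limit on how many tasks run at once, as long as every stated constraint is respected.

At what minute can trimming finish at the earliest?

165

Plate making cannot begin until its own release at minute 15. It runs from minute 15 to 15 + 45 = minute 60.
The print run cannot begin until plate making (finishes minute 60). It runs from minute 60 to 60 + 30 = minute 90.
After plate making (finishes minute 60), press setup can start at minute 60 and finishes at minute 80.
Drying needs all of press setup (finishes minute 80); the print run (finishes minute 90, plus 15-minute gap → minute 105). That puts its earliest start at minute 105; it finishes at 105 + 25 = minute 130.
Trimming has to wait for drying (finishes minute 130); press setup (finishes minute 80, plus 5-minute gap → minute 85). The latest of these is minute 130, so trimming runs minute 130 to 130 + 35 = minute 165.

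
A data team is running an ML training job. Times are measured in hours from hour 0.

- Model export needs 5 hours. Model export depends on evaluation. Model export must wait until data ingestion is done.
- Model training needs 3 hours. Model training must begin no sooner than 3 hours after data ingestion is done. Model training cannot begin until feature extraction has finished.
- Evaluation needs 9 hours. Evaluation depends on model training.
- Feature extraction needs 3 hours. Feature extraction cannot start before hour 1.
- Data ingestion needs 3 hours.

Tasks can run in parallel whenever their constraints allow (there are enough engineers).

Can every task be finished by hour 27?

Feature extraction cannot begin until its own release at hour 1. It runs from hour 1 to 1 + 3 = hour 4.
Data ingestion has no prerequisites, so it starts at hour 0 and finishes at hour 3.
Model training needs all of data ingestion (finishes hour 3, plus 3-hour gap → hour 6); feature extraction (finishes hour 4). That puts its earliest start at hour 6; it finishes at 6 + 3 = hour 9.
After model training (finishes hour 9), evaluation can start at hour 9 and finishes at hour 18.
Model export cannot start until evaluation (finishes hour 18); data ingestion (finishes hour 3). The controlling bound is hour 18, so model export finishes at 18 + 5 = hour 23.
Every task is finished by hour 23, which is no later than the deadline of 27, so the schedule is feasible.

Yes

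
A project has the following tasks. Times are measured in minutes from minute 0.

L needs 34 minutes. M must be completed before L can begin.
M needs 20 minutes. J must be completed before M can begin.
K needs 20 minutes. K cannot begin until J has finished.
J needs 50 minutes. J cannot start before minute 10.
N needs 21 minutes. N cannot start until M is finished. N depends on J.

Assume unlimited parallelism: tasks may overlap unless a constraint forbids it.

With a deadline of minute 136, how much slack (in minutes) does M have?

22

J waits on its own release at minute 10, so it starts at minute 10 and finishes at 10 + 50 = minute 60.
M cannot begin until J (finishes minute 60). It runs from minute 60 to 60 + 20 = minute 80.

Working backward from the deadline:
L has no dependents, so it just needs to finish by minute 136. Starting by 136 − 34 = minute 102 achieves that.
N has no dependents, so it just needs to finish by minute 136. Starting by 136 − 21 = minute 115 achieves that.
For M: L (must start by minute 102); N (must start by minute 115). The most restrictive is minute 102; with a 20-minute duration, M must start by minute 82.
So M can start as early as minute 60 and as late as minute 82, giving 82 − 60 = 22 minutes of slack.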